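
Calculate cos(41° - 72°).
cos(41° - 72°) = cos 41° cos 72° + sin 41° sin 72° = 0.8572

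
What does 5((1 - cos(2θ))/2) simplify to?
5((1 - cos(2θ))/2) = 5(sin²θ) (using Power reduction)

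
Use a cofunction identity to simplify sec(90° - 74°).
sec(90° - 74°) = csc(74°)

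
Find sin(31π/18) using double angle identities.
sin(31π/18) = 2 sin 31π/36 cos 31π/36 = -0.766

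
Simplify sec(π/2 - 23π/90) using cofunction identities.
sec(π/2 - 23π/90) = csc(23π/90)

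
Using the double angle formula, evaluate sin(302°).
sin(302°) = 2 sin 151° cos 151° = -0.848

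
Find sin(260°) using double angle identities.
sin(260°) = 2 sin 130° cos 130° = -0.9848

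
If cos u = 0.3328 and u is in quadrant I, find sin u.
sin u = 0.943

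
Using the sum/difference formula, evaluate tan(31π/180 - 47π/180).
tan(31π/180 - 47π/180) = (tan 31π/180 - tan 47π/180)/(1 + tan 31π/180 tan 47π/180) = -0.2867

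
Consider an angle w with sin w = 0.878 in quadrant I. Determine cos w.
cos w = √(1 - sin²w) = 0.4787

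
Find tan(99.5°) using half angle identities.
tan(99.5°) = sin 199° / (1 + cos 199°) = -5.976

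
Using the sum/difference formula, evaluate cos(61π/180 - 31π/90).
cos(61π/180 - 31π/90) = cos 61π/180 cos 31π/90 + sin 61π/180 sin 31π/90 = 0.9998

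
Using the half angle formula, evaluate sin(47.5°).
sin(47.5°) = √((1 - cos 95°)/2) = 0.7373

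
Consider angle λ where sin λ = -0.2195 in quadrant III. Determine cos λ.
cos λ = ±√(1 - sin²λ) = -0.9756 (negative in QIII)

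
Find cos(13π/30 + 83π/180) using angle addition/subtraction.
cos(13π/30 + 83π/180) = cos 13π/30 cos 83π/180 - sin 13π/30 sin 83π/180 = -0.9455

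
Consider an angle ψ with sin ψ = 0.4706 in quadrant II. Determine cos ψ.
cos ψ = ±√(1 - sin²ψ) = -0.8823 (negative in QII)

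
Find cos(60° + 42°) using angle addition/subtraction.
cos(60° + 42°) = cos 60° cos 42° - sin 60° sin 42° = -0.2079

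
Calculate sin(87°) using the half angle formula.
sin(87°) = √((1 - cos 174°)/2) = 0.9986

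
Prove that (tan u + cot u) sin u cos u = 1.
LHS = (sin u/cos u + cos u/sin u) sin u cos u = ((sin²u + cos²u)/(sin u cos u)) · sin u cos u = sin²u + cos²u = 1 = RHS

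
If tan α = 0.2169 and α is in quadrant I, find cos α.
cos α = 0.9773 (using tan²α + 1 = sec²α)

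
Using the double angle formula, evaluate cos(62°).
cos(62°) = cos²31° - sin²31° = 0.4695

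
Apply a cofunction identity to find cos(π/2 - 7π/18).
cos(π/2 - 7π/18) = sin(7π/18) = 0.9397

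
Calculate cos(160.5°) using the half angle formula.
cos(160.5°) = -√((1 + cos 321°)/2) = -0.9426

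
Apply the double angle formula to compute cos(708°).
cos(708°) = cos²354° - sin²354° = 0.9781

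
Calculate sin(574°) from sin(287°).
sin(574°) = 2 sin 287° cos 287° = -0.5592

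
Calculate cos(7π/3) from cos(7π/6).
cos(7π/3) = cos²7π/6 - sin²7π/6 = 1/2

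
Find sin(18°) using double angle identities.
sin(18°) = 2 sin 9° cos 9° = 0.309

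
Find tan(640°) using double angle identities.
tan(640°) = 2 tan 320° / (1 - tan²320°) = -5.671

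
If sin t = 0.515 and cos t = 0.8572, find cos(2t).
cos(2t) = cos²t - sin²t = 0.4696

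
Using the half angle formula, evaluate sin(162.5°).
sin(162.5°) = √((1 - cos 325°)/2) = 0.3007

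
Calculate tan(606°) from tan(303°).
tan(606°) = 2 tan 303° / (1 - tan²303°) = 2.246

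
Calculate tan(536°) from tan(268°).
tan(536°) = 2 tan 268° / (1 - tan²268°) = -0.06993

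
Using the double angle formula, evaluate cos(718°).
cos(718°) = cos²359° - sin²359° = 0.9994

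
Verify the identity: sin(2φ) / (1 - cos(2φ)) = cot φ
LHS = 2 sin φ cos φ / (2sin²φ) = cos φ/sin φ = cot φ = RHS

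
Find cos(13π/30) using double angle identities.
cos(13π/30) = cos²13π/60 - sin²13π/60 = 0.2079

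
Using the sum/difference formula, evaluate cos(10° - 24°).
cos(10° - 24°) = cos 10° cos 24° + sin 10° sin 24° = 0.9703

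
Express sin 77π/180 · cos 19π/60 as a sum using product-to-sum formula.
sin 77π/180 cos 19π/60 = (1/2)[sin(77π/180+19π/60) + sin(77π/180-19π/60)]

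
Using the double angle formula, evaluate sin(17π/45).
sin(17π/45) = 2 sin 17π/90 cos 17π/90 = 0.9272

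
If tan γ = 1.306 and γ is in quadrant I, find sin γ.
sin γ = 0.794 (using tan²γ + 1 = sec²γ)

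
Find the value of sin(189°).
sin(189°) = -0.1564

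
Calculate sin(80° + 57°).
sin(80° + 57°) = sin 80° cos 57° + cos 80° sin 57° = 0.682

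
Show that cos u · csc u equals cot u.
LHS = cos u · (1/sin u) = cos u/sin u = cot u = RHS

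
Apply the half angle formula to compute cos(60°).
cos(60°) = √((1 + cos 120°)/2) = 1/2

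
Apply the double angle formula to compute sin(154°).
sin(154°) = 2 sin 77° cos 77° = 0.4384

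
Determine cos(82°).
cos(82°) = 0.1392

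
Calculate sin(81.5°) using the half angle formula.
sin(81.5°) = √((1 - cos 163°)/2) = 0.989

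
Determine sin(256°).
sin(256°) = -0.9703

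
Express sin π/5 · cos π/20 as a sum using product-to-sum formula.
sin π/5 cos π/20 = (1/2)[sin(π/5+π/20) + sin(π/5-π/20)]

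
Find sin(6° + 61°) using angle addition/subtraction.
sin(6° + 61°) = sin 6° cos 61° + cos 6° sin 61° = 0.9205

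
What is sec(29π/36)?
sec(29π/36) = -1.221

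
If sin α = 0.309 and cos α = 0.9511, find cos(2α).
cos(2α) = cos²α - sin²α = 0.8091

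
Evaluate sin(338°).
sin(338°) = -0.3746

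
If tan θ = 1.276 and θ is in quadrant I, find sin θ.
sin θ = 0.7871 (using tan²θ + 1 = sec²θ)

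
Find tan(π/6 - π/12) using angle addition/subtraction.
tan(π/6 - π/12) = (tan π/6 - tan π/12)/(1 + tan π/6 tan π/12) = 2-√3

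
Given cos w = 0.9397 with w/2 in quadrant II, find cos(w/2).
cos(w/2) = ±√((1 + cos w)/2); negative since w/2 ∈ QII, so cos(w/2) = -0.9848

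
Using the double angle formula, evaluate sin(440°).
sin(440°) = 2 sin 220° cos 220° = 0.9848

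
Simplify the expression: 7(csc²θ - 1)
7(csc²θ - 1) = 7(cot²θ) (using Pythagorean identity)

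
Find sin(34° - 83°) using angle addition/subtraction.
sin(34° - 83°) = sin 34° cos 83° - cos 34° sin 83° = -0.7547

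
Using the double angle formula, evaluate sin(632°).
sin(632°) = 2 sin 316° cos 316° = -0.9994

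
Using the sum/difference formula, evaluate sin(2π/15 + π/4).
sin(2π/15 + π/4) = sin 2π/15 cos π/4 + cos 2π/15 sin π/4 = 0.9336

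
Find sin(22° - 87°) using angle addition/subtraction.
sin(22° - 87°) = sin 22° cos 87° - cos 22° sin 87° = -0.9063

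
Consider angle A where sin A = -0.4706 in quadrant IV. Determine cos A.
cos A = √(1 - sin²A) = 0.8823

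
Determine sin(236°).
sin(236°) = -0.829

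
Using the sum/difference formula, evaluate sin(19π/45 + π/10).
sin(19π/45 + π/10) = sin 19π/45 cos π/10 + cos 19π/45 sin π/10 = 0.9976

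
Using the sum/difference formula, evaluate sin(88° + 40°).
sin(88° + 40°) = sin 88° cos 40° + cos 88° sin 40° = 0.788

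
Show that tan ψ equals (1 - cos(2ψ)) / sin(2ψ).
RHS = 2sin²ψ / (2 sin ψ cos ψ) = sin ψ/cos ψ = tan ψ = LHS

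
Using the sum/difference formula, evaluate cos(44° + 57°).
cos(44° + 57°) = cos 44° cos 57° - sin 44° sin 57° = -0.1908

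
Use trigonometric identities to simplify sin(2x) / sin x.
sin(2x) / sin x = 2 cos x (using Double angle)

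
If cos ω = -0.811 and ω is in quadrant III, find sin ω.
sin ω = -0.585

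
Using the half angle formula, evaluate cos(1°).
cos(1°) = √((1 + cos 2°)/2) = 0.9998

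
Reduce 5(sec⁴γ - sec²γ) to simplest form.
5(sec⁴γ - sec²γ) = 5(tan⁴γ + tan²γ) (using Pythagorean)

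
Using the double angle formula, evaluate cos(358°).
cos(358°) = 2cos²179° - 1 = 0.9994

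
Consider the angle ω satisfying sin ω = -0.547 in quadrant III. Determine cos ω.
cos ω = ±√(1 - sin²ω) = -0.8371 (negative in QIII)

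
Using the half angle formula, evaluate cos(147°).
cos(147°) = -√((1 + cos 294°)/2) = -0.8387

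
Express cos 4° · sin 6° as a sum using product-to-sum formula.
cos 4° sin 6° = (1/2)[sin(4°+6°) - sin(4°-6°)]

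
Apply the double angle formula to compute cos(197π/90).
cos(197π/90) = cos²197π/180 - sin²197π/180 = 0.829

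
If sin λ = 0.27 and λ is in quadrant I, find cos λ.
cos λ = 0.9629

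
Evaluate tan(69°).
tan(69°) = 2.605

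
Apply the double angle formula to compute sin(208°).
sin(208°) = 2 sin 104° cos 104° = -0.4695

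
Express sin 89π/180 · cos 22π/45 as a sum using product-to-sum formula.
sin 89π/180 cos 22π/45 = (1/2)[sin(89π/180+22π/45) + sin(89π/180-22π/45)]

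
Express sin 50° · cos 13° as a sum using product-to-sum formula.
sin 50° cos 13° = (1/2)[sin(50°+13°) + sin(50°-13°)]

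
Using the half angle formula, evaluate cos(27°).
cos(27°) = √((1 + cos 54°)/2) = 0.891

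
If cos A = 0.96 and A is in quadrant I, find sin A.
sin A = 0.28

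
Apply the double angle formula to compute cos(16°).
cos(16°) = cos²8° - sin²8° = 0.9613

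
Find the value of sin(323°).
sin(323°) = -0.6018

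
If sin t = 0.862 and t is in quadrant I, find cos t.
cos t = 0.5069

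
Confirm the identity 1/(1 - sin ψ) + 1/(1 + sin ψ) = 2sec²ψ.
LHS = [(1 + sin ψ) + (1 - sin ψ)] / [(1 - sin ψ)(1 + sin ψ)] = 2/(1 - sin²ψ) = 2/cos²ψ = 2sec²ψ = RHS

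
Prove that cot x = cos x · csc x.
RHS = cos x · (1/sin x) = cos x/sin x = cot x = LHS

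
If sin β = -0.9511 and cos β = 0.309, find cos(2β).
cos(2β) = cos²β - sin²β = -0.8091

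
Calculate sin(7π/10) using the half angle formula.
sin(7π/10) = √((1 - cos 7π/5)/2) = 0.809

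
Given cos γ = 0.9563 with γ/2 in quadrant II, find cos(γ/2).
cos(γ/2) = ±√((1 + cos γ)/2); negative since γ/2 ∈ QII, so cos(γ/2) = -0.989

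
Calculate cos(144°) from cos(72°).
cos(144°) = 1 - 2sin²72° = -0.809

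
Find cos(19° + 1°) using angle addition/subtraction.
cos(19° + 1°) = cos 19° cos 1° - sin 19° sin 1° = 0.9397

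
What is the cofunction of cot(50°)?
cot(50°) = tan(90° - 50°) = tan(40°)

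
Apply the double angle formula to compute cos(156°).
cos(156°) = cos²78° - sin²78° = -0.9135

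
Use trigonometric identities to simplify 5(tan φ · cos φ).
5(tan φ · cos φ) = 5(sin φ) (using Quotient identity)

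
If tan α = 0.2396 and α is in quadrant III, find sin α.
sin α = -0.233 (using tan²α + 1 = sec²α)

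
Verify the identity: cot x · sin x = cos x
LHS = (cos x/sin x) · sin x = cos x = RHS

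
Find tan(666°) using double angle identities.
tan(666°) = 2 tan 333° / (1 - tan²333°) = -1.376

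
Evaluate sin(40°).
sin(40°) = 0.6428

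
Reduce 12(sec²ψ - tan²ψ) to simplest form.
12(sec²ψ - tan²ψ) = 12 (using Pythagorean identity)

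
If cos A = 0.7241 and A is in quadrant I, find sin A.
sin A = 0.6897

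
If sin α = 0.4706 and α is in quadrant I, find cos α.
cos α = 0.8823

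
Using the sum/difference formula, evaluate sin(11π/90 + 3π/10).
sin(11π/90 + 3π/10) = sin 11π/90 cos 3π/10 + cos 11π/90 sin 3π/10 = 0.9703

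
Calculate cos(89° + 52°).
cos(89° + 52°) = cos 89° cos 52° - sin 89° sin 52° = -0.7771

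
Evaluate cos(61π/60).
cos(61π/60) = -0.9986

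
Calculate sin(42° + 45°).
sin(42° + 45°) = sin 42° cos 45° + cos 42° sin 45° = 0.9986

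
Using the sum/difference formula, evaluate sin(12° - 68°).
sin(12° - 68°) = sin 12° cos 68° - cos 12° sin 68° = -0.829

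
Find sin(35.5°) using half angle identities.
sin(35.5°) = √((1 - cos 71°)/2) = 0.5807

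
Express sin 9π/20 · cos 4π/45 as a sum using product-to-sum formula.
sin 9π/20 cos 4π/45 = (1/2)[sin(9π/20+4π/45) + sin(9π/20-4π/45)]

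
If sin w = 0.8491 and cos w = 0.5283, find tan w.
tan w = sin w / cos w = 1.607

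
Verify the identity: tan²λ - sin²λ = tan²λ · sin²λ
LHS = sin²λ/cos²λ - sin²λ = sin²λ(1/cos²λ - 1) = sin²λ · (1 - cos²λ)/cos²λ = sin²λ · sin²λ/cos²λ = sin²λ · tan²λ = RHS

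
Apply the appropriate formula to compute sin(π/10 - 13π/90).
sin(π/10 - 13π/90) = sin π/10 cos 13π/90 - cos π/10 sin 13π/90 = -0.1392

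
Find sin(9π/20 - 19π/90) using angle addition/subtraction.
sin(9π/20 - 19π/90) = sin 9π/20 cos 19π/90 - cos 9π/20 sin 19π/90 = 0.682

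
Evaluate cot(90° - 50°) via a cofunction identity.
cot(90° - 50°) = tan(50°) = 1.192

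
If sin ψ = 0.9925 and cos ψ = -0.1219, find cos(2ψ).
cos(2ψ) = cos²ψ - sin²ψ = -0.9702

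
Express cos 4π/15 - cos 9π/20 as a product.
cos 4π/15 - cos 9π/20 = -2 sin(43π/120) sin(-11π/120)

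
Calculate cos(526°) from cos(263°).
cos(526°) = cos²263° - sin²263° = -0.9703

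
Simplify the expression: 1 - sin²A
1 - sin²A = cos²A (using Pythagorean identity)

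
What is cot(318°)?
cot(318°) = -1.111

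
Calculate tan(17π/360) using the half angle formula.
tan(17π/360) = sin 17π/180 / (1 + cos 17π/180) = 0.1495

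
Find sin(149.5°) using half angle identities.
sin(149.5°) = √((1 - cos 299°)/2) = 0.5075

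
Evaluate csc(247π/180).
csc(247π/180) = -1.086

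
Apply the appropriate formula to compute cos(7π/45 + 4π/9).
cos(7π/45 + 4π/9) = cos 7π/45 cos 4π/9 - sin 7π/45 sin 4π/9 = -0.309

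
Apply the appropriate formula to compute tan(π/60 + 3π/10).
tan(π/60 + 3π/10) = (tan π/60 + tan 3π/10)/(1 - tan π/60 tan 3π/10) = 1.54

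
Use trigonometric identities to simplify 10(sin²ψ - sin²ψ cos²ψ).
10(sin²ψ - sin²ψ cos²ψ) = 10(sin⁴ψ) (using Factoring)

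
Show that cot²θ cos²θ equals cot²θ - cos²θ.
RHS = cos²θ/sin²θ - cos²θ = cos²θ(1/sin²θ - 1) = cos²θ · (1 - sin²θ)/sin²θ = cos²θ · cos²θ/sin²θ = cos²θ · cot²θ = LHS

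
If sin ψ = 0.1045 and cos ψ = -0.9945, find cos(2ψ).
cos(2ψ) = cos²ψ - sin²ψ = 0.9781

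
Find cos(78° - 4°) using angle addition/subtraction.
cos(78° - 4°) = cos 78° cos 4° + sin 78° sin 4° = 0.2756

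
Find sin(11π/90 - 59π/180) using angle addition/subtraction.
sin(11π/90 - 59π/180) = sin 11π/90 cos 59π/180 - cos 11π/90 sin 59π/180 = -0.6018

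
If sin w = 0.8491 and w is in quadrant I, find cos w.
cos w = 0.5282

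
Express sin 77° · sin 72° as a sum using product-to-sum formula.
sin 77° sin 72° = (1/2)[cos(77°-72°) - cos(77°+72°)]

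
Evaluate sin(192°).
sin(192°) = -0.2079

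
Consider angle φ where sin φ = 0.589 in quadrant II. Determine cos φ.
cos φ = ±√(1 - sin²φ) = -0.8081 (negative in QII)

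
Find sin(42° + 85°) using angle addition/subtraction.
sin(42° + 85°) = sin 42° cos 85° + cos 42° sin 85° = 0.7986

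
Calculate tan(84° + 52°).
tan(84° + 52°) = (tan 84° + tan 52°)/(1 - tan 84° tan 52°) = -0.9657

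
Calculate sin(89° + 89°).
sin(89° + 89°) = sin 89° cos 89° + cos 89° sin 89° = 0.0349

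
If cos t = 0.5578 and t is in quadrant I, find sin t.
sin t = 0.83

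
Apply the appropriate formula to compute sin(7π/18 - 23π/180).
sin(7π/18 - 23π/180) = sin 7π/18 cos 23π/180 - cos 7π/18 sin 23π/180 = 0.7314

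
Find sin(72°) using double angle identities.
sin(72°) = 2 sin 36° cos 36° = 0.9511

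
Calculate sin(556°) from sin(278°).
sin(556°) = 2 sin 278° cos 278° = -0.2756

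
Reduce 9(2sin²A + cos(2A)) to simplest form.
9(2sin²A + cos(2A)) = 9 (using Double angle)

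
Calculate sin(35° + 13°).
sin(35° + 13°) = sin 35° cos 13° + cos 35° sin 13° = 0.7431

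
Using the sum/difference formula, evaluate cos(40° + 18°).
cos(40° + 18°) = cos 40° cos 18° - sin 40° sin 18° = 0.5299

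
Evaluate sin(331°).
sin(331°) = -0.4848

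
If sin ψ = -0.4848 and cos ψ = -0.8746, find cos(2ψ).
cos(2ψ) = cos²ψ - sin²ψ = 0.5299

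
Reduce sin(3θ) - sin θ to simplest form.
sin(3θ) - sin θ = 2 cos(2θ) sin θ (using Sum-to-product)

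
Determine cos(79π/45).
cos(79π/45) = 0.7193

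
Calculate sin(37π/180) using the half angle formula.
sin(37π/180) = √((1 - cos 37π/90)/2) = 0.6018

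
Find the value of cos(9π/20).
cos(9π/20) = 0.1564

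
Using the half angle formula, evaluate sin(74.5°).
sin(74.5°) = √((1 - cos 149°)/2) = 0.9636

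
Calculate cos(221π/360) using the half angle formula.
cos(221π/360) = -√((1 + cos 221π/180)/2) = -0.3502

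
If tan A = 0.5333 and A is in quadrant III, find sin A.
sin A = -0.4706 (using tan²A + 1 = sec²A)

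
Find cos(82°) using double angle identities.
cos(82°) = cos²41° - sin²41° = 0.1392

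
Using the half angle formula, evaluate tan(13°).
tan(13°) = sin 26° / (1 + cos 26°) = 0.2309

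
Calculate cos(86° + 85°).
cos(86° + 85°) = cos 86° cos 85° - sin 86° sin 85° = -0.9877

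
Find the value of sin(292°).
sin(292°) = -0.9272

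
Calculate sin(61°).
sin(61°) = 0.8746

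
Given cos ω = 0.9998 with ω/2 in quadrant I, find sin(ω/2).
sin(ω/2) = ±√((1 - cos ω)/2); positive since ω/2 ∈ QI, so sin(ω/2) = 0.01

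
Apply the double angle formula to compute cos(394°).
cos(394°) = cos²197° - sin²197° = 0.829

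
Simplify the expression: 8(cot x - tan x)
8(cot x - tan x) = 8(2 cot(2x)) (using Double angle)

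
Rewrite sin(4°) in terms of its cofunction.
sin(4°) = cos(90° - 4°) = cos(86°)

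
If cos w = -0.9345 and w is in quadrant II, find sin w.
sin w = 0.356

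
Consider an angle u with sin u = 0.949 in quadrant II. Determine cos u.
cos u = ±√(1 - sin²u) = -0.3153 (negative in QII)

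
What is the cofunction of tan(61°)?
tan(61°) = cot(90° - 61°) = cot(29°)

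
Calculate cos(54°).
cos(54°) = 0.5878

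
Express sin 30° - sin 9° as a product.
sin 30° - sin 9° = 2 cos(19.5°) sin(10.5°)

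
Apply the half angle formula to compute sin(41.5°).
sin(41.5°) = √((1 - cos 83°)/2) = 0.6626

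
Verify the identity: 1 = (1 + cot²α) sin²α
RHS = csc²α · sin²α = (1/sin²α) · sin²α = 1 = LHS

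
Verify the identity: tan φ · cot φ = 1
LHS = (sin φ/cos φ) · (cos φ/sin φ) = 1 = RHS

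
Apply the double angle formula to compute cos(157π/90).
cos(157π/90) = cos²157π/180 - sin²157π/180 = 0.6947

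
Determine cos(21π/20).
cos(21π/20) = -0.9877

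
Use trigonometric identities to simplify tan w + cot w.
tan w + cot w = sec w csc w (using Quotient identities)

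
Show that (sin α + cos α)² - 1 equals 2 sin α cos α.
LHS = sin²α + 2 sin α cos α + cos²α - 1 = (sin²α + cos²α) + 2 sin α cos α - 1 = 1 + 2 sin α cos α - 1 = 2 sin α cos α = RHS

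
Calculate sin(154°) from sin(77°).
sin(154°) = 2 sin 77° cos 77° = 0.4384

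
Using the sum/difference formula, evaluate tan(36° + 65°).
tan(36° + 65°) = (tan 36° + tan 65°)/(1 - tan 36° tan 65°) = -5.145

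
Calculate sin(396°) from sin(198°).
sin(396°) = 2 sin 198° cos 198° = 0.5878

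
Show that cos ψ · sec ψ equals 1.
LHS = cos ψ · (1/cos ψ) = 1 = RHS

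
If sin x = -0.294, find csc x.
csc x = 1/sin x = -3.401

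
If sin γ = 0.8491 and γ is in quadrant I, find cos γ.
cos γ = 0.5282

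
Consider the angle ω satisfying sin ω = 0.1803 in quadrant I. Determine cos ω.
cos ω = √(1 - sin²ω) = 0.9836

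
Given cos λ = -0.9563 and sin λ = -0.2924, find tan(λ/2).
tan(λ/2) = sin λ / (1 + cos λ) = -6.691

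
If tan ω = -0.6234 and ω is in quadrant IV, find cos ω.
cos ω = 0.8486 (using tan²ω + 1 = sec²ω)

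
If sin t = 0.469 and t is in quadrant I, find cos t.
cos t = 0.8832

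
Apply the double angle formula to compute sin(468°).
sin(468°) = 2 sin 234° cos 234° = 0.9511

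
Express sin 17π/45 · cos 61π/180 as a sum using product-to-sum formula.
sin 17π/45 cos 61π/180 = (1/2)[sin(17π/45+61π/180) + sin(17π/45-61π/180)]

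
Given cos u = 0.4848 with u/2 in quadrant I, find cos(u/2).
cos(u/2) = ±√((1 + cos u)/2); positive since u/2 ∈ QI, so cos(u/2) = 0.8616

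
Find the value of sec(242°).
sec(242°) = -2.13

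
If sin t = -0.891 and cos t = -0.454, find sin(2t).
sin(2t) = 2 sin t cos t = 0.809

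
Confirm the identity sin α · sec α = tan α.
LHS = sin α · (1/cos α) = sin α/cos α = tan α = RHS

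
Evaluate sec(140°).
sec(140°) = -1.305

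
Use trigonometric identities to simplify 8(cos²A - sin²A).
8(cos²A - sin²A) = 8(cos(2A)) (using Double angle)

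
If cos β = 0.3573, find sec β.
sec β = 1/cos β = 2.799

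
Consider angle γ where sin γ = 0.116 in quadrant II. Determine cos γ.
cos γ = ±√(1 - sin²γ) = -0.9932 (negative in QII)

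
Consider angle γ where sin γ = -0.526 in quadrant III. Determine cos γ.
cos γ = ±√(1 - sin²γ) = -0.8505 (negative in QIII)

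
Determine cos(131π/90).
cos(131π/90) = -0.1392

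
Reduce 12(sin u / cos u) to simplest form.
12(sin u / cos u) = 12(tan u) (using Quotient identity)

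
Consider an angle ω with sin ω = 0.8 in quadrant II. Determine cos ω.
cos ω = ±√(1 - sin²ω) = -0.6 (negative in QII)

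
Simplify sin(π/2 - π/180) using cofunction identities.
sin(π/2 - π/180) = cos(π/180)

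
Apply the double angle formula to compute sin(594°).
sin(594°) = 2 sin 297° cos 297° = -0.809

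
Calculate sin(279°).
sin(279°) = -0.9877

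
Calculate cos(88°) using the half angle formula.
cos(88°) = √((1 + cos 176°)/2) = 0.0349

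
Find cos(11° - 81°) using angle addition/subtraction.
cos(11° - 81°) = cos 11° cos 81° + sin 11° sin 81° = 0.342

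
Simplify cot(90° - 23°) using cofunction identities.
cot(90° - 23°) = tan(23°)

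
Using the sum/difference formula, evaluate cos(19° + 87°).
cos(19° + 87°) = cos 19° cos 87° - sin 19° sin 87° = -0.2756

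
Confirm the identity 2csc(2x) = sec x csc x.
LHS = 2/sin(2x) = 2/(2 sin x cos x) = 1/(sin x cos x) = (1/cos x)(1/sin x) = sec x csc x = RHS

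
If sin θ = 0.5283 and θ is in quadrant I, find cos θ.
cos θ = 0.8491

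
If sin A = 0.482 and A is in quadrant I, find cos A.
cos A = 0.8762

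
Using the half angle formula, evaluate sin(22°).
sin(22°) = √((1 - cos 44°)/2) = 0.3746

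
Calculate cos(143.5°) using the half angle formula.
cos(143.5°) = -√((1 + cos 287°)/2) = -0.8039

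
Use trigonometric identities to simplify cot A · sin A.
cot A · sin A = cos A (using Quotient identity)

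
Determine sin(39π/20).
sin(39π/20) = -0.1564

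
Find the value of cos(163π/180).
cos(163π/180) = -0.9563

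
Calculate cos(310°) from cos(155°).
cos(310°) = cos²155° - sin²155° = 0.6428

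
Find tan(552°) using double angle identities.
tan(552°) = 2 tan 276° / (1 - tan²276°) = 0.2126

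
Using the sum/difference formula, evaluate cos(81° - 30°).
cos(81° - 30°) = cos 81° cos 30° + sin 81° sin 30° = 0.6293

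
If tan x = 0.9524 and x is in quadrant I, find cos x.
cos x = 0.7241 (using tan²x + 1 = sec²x)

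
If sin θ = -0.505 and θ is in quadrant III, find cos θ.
cos θ = -0.8631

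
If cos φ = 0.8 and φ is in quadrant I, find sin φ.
sin φ = 0.6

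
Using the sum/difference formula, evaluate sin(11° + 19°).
sin(11° + 19°) = sin 11° cos 19° + cos 11° sin 19° = 1/2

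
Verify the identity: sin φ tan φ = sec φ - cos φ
RHS = 1/cos φ - cos φ = (1 - cos²φ)/cos φ = sin²φ/cos φ = sin φ · (sin φ/cos φ) = sin φ tan φ = LHS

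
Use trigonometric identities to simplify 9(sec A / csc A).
9(sec A / csc A) = 9(tan A) (using Reciprocal identities)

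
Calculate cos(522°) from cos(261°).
cos(522°) = cos²261° - sin²261° = -0.9511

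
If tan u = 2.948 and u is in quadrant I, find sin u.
sin u = 0.947 (using tan²u + 1 = sec²u)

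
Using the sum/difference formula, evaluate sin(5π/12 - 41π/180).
sin(5π/12 - 41π/180) = sin 5π/12 cos 41π/180 - cos 5π/12 sin 41π/180 = 0.5592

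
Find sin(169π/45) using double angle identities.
sin(169π/45) = 2 sin 169π/90 cos 169π/90 = -0.6947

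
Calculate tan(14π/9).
tan(14π/9) = -5.671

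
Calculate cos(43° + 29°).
cos(43° + 29°) = cos 43° cos 29° - sin 43° sin 29° = 0.309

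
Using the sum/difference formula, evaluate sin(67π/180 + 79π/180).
sin(67π/180 + 79π/180) = sin 67π/180 cos 79π/180 + cos 67π/180 sin 79π/180 = 0.5592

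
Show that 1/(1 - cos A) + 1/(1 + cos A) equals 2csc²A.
LHS = [(1 + cos A) + (1 - cos A)] / [(1 - cos A)(1 + cos A)] = 2/(1 - cos²A) = 2/sin²A = 2csc²A = RHS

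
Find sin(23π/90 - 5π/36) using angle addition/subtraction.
sin(23π/90 - 5π/36) = sin 23π/90 cos 5π/36 - cos 23π/90 sin 5π/36 = 0.3584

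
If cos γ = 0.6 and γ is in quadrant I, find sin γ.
sin γ = 0.8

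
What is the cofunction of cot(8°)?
cot(8°) = tan(90° - 8°) = tan(82°)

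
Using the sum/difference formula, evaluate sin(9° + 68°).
sin(9° + 68°) = sin 9° cos 68° + cos 9° sin 68° = 0.9744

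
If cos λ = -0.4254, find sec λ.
sec λ = 1/cos λ = -2.351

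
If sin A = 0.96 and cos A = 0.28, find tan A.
tan A = sin A / cos A = 3.429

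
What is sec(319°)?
sec(319°) = 1.325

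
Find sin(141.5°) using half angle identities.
sin(141.5°) = √((1 - cos 283°)/2) = 0.6225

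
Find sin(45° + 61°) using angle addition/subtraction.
sin(45° + 61°) = sin 45° cos 61° + cos 45° sin 61° = 0.9613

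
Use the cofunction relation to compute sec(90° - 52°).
sec(90° - 52°) = csc(52°) = 1.269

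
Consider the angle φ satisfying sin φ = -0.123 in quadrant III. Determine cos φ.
cos φ = ±√(1 - sin²φ) = -0.9924 (negative in QIII)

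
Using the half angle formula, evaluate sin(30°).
sin(30°) = √((1 - cos 60°)/2) = 1/2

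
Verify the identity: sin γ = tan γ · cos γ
RHS = (sin γ/cos γ) · cos γ = sin γ = LHS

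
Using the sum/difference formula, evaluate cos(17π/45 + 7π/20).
cos(17π/45 + 7π/20) = cos 17π/45 cos 7π/20 - sin 17π/45 sin 7π/20 = -0.6561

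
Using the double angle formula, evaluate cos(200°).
cos(200°) = cos²100° - sin²100° = -0.9397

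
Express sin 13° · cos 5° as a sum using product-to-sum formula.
sin 13° cos 5° = (1/2)[sin(13°+5°) + sin(13°-5°)]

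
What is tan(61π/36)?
tan(61π/36) = -1.428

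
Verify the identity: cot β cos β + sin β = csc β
LHS = cos²β/sin β + sin β = (cos²β + sin²β)/sin β = 1/sin β = csc β = RHS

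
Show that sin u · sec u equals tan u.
LHS = sin u · (1/cos u) = sin u/cos u = tan u = RHS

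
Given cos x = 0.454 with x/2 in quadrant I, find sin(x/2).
sin(x/2) = ±√((1 - cos x)/2); positive since x/2 ∈ QI, so sin(x/2) = 0.5225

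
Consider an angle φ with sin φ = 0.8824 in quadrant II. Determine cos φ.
cos φ = ±√(1 - sin²φ) = -0.4705 (negative in QII)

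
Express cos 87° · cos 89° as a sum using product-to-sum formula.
cos 87° cos 89° = (1/2)[cos(87°-89°) + cos(87°+89°)]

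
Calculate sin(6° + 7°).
sin(6° + 7°) = sin 6° cos 7° + cos 6° sin 7° = 0.225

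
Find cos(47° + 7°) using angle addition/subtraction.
cos(47° + 7°) = cos 47° cos 7° - sin 47° sin 7° = 0.5878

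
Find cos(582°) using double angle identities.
cos(582°) = cos²291° - sin²291° = -0.7431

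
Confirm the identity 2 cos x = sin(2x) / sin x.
RHS = 2 sin x cos x / sin x = 2 cos x = LHS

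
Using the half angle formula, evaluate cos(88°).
cos(88°) = √((1 + cos 176°)/2) = 0.0349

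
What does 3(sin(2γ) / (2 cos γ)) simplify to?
3(sin(2γ) / (2 cos γ)) = 3(sin γ) (using Double angle)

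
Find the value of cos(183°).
cos(183°) = -0.9986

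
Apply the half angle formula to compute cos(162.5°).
cos(162.5°) = -√((1 + cos 325°)/2) = -0.9537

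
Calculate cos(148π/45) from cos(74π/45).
cos(148π/45) = cos²74π/45 - sin²74π/45 = -0.6157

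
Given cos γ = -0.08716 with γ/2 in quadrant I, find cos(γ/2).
cos(γ/2) = ±√((1 + cos γ)/2); positive since γ/2 ∈ QI, so cos(γ/2) = 0.6756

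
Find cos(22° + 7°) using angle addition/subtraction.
cos(22° + 7°) = cos 22° cos 7° - sin 22° sin 7° = 0.8746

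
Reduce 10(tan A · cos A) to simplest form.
10(tan A · cos A) = 10(sin A) (using Quotient identity)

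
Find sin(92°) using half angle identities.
sin(92°) = √((1 - cos 184°)/2) = 0.9994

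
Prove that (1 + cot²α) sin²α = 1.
LHS = csc²α · sin²α = (1/sin²α) · sin²α = 1 = RHS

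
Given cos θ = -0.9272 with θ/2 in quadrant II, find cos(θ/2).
cos(θ/2) = ±√((1 + cos θ)/2); negative since θ/2 ∈ QII, so cos(θ/2) = -0.1908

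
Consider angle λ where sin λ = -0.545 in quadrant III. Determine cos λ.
cos λ = ±√(1 - sin²λ) = -0.8384 (negative in QIII)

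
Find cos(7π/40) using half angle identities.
cos(7π/40) = √((1 + cos 7π/20)/2) = 0.8526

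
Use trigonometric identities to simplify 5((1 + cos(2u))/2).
5((1 + cos(2u))/2) = 5(cos²u) (using Power reduction)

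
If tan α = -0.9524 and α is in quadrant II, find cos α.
cos α = -0.7241 (using tan²α + 1 = sec²α)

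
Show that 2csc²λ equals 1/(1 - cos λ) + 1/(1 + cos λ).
RHS = [(1 + cos λ) + (1 - cos λ)] / [(1 - cos λ)(1 + cos λ)] = 2/(1 - cos²λ) = 2/sin²λ = 2csc²λ = LHS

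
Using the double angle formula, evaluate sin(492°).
sin(492°) = 2 sin 246° cos 246° = 0.7431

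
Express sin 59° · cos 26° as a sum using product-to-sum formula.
sin 59° cos 26° = (1/2)[sin(59°+26°) + sin(59°-26°)]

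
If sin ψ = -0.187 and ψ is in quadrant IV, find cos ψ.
cos ψ = 0.9824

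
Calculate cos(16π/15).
cos(16π/15) = -0.9781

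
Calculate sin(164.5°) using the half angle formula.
sin(164.5°) = √((1 - cos 329°)/2) = 0.2672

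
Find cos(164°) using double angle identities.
cos(164°) = cos²82° - sin²82° = -0.9613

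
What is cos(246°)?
cos(246°) = -0.4067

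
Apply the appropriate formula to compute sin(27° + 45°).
sin(27° + 45°) = sin 27° cos 45° + cos 27° sin 45° = 0.9511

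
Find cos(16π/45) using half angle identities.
cos(16π/45) = √((1 + cos 32π/45)/2) = 0.4384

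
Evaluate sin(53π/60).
sin(53π/60) = 0.3584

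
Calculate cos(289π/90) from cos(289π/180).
cos(289π/90) = 1 - 2sin²289π/180 = -0.788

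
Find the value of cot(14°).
cot(14°) = 4.011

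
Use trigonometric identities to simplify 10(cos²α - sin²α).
10(cos²α - sin²α) = 10(cos(2α)) (using Double angle)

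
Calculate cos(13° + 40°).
cos(13° + 40°) = cos 13° cos 40° - sin 13° sin 40° = 0.6018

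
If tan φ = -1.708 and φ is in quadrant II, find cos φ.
cos φ = -0.5053 (using tan²φ + 1 = sec²φ)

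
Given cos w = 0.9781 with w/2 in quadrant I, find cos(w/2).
cos(w/2) = ±√((1 + cos w)/2); positive since w/2 ∈ QI, so cos(w/2) = 0.9945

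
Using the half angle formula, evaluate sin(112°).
sin(112°) = √((1 - cos 224°)/2) = 0.9272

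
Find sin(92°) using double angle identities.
sin(92°) = 2 sin 46° cos 46° = 0.9994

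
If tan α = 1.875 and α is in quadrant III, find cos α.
cos α = -0.4706 (using tan²α + 1 = sec²α)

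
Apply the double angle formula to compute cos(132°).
cos(132°) = 2cos²66° - 1 = -0.6691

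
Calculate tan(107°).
tan(107°) = -3.271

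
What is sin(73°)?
sin(73°) = 0.9563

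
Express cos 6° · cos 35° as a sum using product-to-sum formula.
cos 6° cos 35° = (1/2)[cos(6°-35°) + cos(6°+35°)]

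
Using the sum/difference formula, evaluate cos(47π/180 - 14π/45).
cos(47π/180 - 14π/45) = cos 47π/180 cos 14π/45 + sin 47π/180 sin 14π/45 = 0.9877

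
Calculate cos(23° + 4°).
cos(23° + 4°) = cos 23° cos 4° - sin 23° sin 4° = 0.891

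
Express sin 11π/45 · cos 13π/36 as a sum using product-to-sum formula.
sin 11π/45 cos 13π/36 = (1/2)[sin(11π/45+13π/36) + sin(11π/45-13π/36)]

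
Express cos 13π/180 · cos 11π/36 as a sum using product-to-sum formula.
cos 13π/180 cos 11π/36 = (1/2)[cos(13π/180-11π/36) + cos(13π/180+11π/36)]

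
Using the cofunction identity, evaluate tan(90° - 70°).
tan(90° - 70°) = cot(70°) = 0.364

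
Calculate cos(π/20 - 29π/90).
cos(π/20 - 29π/90) = cos π/20 cos 29π/90 + sin π/20 sin 29π/90 = 0.6561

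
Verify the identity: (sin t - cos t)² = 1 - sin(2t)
LHS = sin²t - 2 sin t cos t + cos²t = (sin²t + cos²t) - 2 sin t cos t = 1 - sin(2t) = RHS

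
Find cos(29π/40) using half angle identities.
cos(29π/40) = -√((1 + cos 29π/20)/2) = -0.6494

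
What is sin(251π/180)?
sin(251π/180) = -0.9455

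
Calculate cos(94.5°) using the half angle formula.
cos(94.5°) = -√((1 + cos 189°)/2) = -0.07846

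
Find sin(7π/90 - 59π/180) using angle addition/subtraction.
sin(7π/90 - 59π/180) = sin 7π/90 cos 59π/180 - cos 7π/90 sin 59π/180 = -√2/2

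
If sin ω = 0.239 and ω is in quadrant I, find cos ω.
cos ω = 0.971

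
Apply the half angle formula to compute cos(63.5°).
cos(63.5°) = √((1 + cos 127°)/2) = 0.4462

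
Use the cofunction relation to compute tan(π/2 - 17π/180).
tan(π/2 - 17π/180) = cot(17π/180) = 3.271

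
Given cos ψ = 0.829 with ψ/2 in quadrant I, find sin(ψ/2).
sin(ψ/2) = ±√((1 - cos ψ)/2); positive since ψ/2 ∈ QI, so sin(ψ/2) = 0.2924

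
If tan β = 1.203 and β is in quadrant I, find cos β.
cos β = 0.6392 (using tan²β + 1 = sec²β)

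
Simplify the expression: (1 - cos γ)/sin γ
(1 - cos γ)/sin γ = tan(γ/2) (using Half angle)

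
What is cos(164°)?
cos(164°) = -0.9613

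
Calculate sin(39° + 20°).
sin(39° + 20°) = sin 39° cos 20° + cos 39° sin 20° = 0.8572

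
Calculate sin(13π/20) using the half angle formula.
sin(13π/20) = √((1 - cos 13π/10)/2) = 0.891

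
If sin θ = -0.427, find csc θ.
csc θ = 1/sin θ = -2.342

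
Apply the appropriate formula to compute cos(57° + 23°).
cos(57° + 23°) = cos 57° cos 23° - sin 57° sin 23° = 0.1736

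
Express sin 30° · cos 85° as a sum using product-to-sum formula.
sin 30° cos 85° = (1/2)[sin(30°+85°) + sin(30°-85°)]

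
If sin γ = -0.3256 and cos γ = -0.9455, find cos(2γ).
cos(2γ) = cos²γ - sin²γ = 0.788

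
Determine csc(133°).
csc(133°) = 1.367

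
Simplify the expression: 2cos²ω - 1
2cos²ω - 1 = cos(2ω) (using Double angle)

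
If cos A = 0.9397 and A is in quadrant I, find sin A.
sin A = 0.342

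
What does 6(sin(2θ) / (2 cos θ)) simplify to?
6(sin(2θ) / (2 cos θ)) = 6(sin θ) (using Double angle)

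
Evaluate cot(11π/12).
cot(11π/12) = -(2+√3)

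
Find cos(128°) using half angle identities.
cos(128°) = -√((1 + cos 256°)/2) = -0.6157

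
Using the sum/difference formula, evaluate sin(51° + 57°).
sin(51° + 57°) = sin 51° cos 57° + cos 51° sin 57° = 0.9511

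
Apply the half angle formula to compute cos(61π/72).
cos(61π/72) = -√((1 + cos 61π/36)/2) = -0.887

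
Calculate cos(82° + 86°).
cos(82° + 86°) = cos 82° cos 86° - sin 82° sin 86° = -0.9781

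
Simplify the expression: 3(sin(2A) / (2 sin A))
3(sin(2A) / (2 sin A)) = 3(cos A) (using Double angle)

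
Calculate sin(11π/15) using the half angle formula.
sin(11π/15) = √((1 - cos 22π/15)/2) = 0.7431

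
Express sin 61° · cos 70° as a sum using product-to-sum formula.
sin 61° cos 70° = (1/2)[sin(61°+70°) + sin(61°-70°)]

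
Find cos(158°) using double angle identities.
cos(158°) = cos²79° - sin²79° = -0.9272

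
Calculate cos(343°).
cos(343°) = 0.9563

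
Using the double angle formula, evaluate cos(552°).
cos(552°) = 1 - 2sin²276° = -0.9781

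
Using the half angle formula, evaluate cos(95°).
cos(95°) = -√((1 + cos 190°)/2) = -0.08716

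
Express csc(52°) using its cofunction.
csc(52°) = sec(90° - 52°) = sec(38°)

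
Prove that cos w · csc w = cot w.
LHS = cos w · (1/sin w) = cos w/sin w = cot w = RHS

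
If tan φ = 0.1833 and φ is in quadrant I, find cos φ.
cos φ = 0.9836 (using tan²φ + 1 = sec²φ)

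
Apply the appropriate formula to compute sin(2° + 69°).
sin(2° + 69°) = sin 2° cos 69° + cos 2° sin 69° = 0.9455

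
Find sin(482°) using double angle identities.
sin(482°) = 2 sin 241° cos 241° = 0.848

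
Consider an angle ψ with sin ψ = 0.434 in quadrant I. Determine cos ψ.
cos ψ = √(1 - sin²ψ) = 0.9009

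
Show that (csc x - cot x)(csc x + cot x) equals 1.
LHS = csc²x - cot²x = (1 + cot²x) - cot²x = 1 = RHS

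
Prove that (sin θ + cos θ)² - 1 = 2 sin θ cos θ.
LHS = sin²θ + 2 sin θ cos θ + cos²θ - 1 = (sin²θ + cos²θ) + 2 sin θ cos θ - 1 = 1 + 2 sin θ cos θ - 1 = 2 sin θ cos θ = RHS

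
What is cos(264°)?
cos(264°) = -0.1045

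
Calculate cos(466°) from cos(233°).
cos(466°) = cos²233° - sin²233° = -0.2756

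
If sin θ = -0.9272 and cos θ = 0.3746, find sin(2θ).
sin(2θ) = 2 sin θ cos θ = -0.6947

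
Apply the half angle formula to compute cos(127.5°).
cos(127.5°) = -√((1 + cos 255°)/2) = -0.6088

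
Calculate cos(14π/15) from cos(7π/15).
cos(14π/15) = cos²7π/15 - sin²7π/15 = -0.9781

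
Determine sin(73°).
sin(73°) = 0.9563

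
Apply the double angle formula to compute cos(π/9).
cos(π/9) = 2cos²π/18 - 1 = 0.9397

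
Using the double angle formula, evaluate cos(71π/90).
cos(71π/90) = cos²71π/180 - sin²71π/180 = -0.788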